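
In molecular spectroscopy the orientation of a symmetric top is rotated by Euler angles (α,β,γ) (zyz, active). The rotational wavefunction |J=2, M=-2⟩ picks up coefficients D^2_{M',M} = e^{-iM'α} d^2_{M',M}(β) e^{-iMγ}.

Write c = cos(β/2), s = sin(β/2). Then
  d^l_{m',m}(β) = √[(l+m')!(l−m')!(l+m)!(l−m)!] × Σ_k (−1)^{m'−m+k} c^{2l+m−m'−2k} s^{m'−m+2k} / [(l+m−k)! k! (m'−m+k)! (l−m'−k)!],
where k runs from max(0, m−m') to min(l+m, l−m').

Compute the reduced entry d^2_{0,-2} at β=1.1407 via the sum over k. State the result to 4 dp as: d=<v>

d=0.5059

d^2_{0,-2}(β=1.1407) via the finite sum:
Half-angle: c=0.841712, s=0.539927. N=√(2·2·1·24)=9.797959
Admissible k: 0..0 (factorial args all ≥0)
  k=0: (−1)^2·9.7980/(4)·0.8417^2·0.5399^2 = +0.505909
d^2_{0,-2}(1.1407) = +0.505909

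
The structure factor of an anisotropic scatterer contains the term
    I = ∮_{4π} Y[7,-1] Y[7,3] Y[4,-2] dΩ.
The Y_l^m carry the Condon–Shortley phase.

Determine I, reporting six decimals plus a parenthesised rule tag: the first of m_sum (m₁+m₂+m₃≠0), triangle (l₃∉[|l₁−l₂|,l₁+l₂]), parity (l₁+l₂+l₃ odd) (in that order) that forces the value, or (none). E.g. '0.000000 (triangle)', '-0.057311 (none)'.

m-sum 0 ✓  L=18 even ✓  0≤4≤14 ✓
Π(2lᵢ+1) = 15×15×9 = 2025
triangle coeff Δ(7,7,4) = 1/58198140
Σ_t [3,7]: t=3:−1/17418240 t=4:+1/622080 t=5:−1/230400 t=6:+1/622080 t=7:−1/17418240 = -1/806400
(3j)²=2268/230945 [(7 7 4; 0 0 0)], sign=-1
Σ_t [6,8]: t=6:+1/1658880 t=7:−1/1088640 t=8:+1/7741440 = -13/69672960
(3j)²=325/149226 [(7 7 4; -1 3 -2)], sign=-1
⇒ 4πI² = 546750/12623809
I = (+1)√(546750/12623809/(4π)) = 0.05870759
No selection rule forces the value: the integral is nonzero (none).

0.058708 (none)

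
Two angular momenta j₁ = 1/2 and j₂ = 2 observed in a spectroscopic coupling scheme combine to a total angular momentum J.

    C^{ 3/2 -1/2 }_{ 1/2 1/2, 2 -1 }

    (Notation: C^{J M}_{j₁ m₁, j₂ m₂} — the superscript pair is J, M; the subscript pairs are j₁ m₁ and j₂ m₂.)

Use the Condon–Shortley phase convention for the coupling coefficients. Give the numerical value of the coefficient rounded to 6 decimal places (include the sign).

+√(3/5) = +0.774597

triangle: 1!×0!×3!/5! = 6/120
(j±m)!: 1!×0!×1!×3!×1!×2! = 12
prefactor² = (2J+1)×Δ×N² = 12/5
  k=0: +1/(0!×1!×0!×1!×0!×2!) = 1/2
Σ = 1/2  ⇒  CG² = 12/5×(1/2)² = 3/5
CG = +√(3/5) = +0.774597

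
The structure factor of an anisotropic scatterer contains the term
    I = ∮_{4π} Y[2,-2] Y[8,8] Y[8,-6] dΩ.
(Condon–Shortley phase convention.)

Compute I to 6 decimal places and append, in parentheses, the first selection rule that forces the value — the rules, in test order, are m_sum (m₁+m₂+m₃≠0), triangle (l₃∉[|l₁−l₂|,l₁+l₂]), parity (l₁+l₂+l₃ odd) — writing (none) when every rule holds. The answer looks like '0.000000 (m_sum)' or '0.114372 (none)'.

m-sum 0 ✓  L=18 even ✓  6≤8≤10 ✓
Π(2lᵢ+1) = 5×17×17 = 1445
triangle coeff Δ(2,8,8) = 1/348840
Σ_t [0,2]: t=0:+1/116121600 t=1:−1/25401600 t=2:+1/116121600 = -1/45158400
(3j)²=24/1615 [(2 8 8; 0 0 0)], sign=-1
Σ_t [2,2]: t=2:+1/348713164800 = 1/348713164800
(3j)²=2/969 [(2 8 8; -2 8 -6)], sign=+1
⇒ 4πI² = 16/361
I = (-1)√(16/361/(4π)) = -0.05938838
No selection rule forces the value: the integral is nonzero (none).

-0.059388 (none)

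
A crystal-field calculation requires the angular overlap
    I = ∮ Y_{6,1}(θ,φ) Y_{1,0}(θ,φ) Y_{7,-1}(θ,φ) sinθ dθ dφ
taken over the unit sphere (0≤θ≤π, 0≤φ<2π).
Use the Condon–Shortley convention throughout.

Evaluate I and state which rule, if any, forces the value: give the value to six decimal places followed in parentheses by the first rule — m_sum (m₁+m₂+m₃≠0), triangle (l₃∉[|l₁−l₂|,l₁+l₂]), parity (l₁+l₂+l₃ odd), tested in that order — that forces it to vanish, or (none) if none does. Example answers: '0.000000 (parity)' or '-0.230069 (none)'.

Checks pass: Σm=0; 14 even; l₃=7∈[5,7].
(2·6+1)(2·1+1)(2·7+1) = 585
Δ: 0! 12! 2! / 15! → 1/1365
sum: t=0:+1/518400 = 1/518400
3j²(6 1 7; 0 0 0) = Δ·Π!·Σ² = 7/195  (sign -1)
sum: t=0:+1/604800 = 1/604800
3j²(6 1 7; 1 0 -1) = Δ·Π!·Σ² = 16/455  (sign +1)
combine: 4πI² = 585·7/195·16/455 = 48/65
take √, sign -1: I = -0.24241473
No selection rule forces the value: the integral is nonzero (none).

-0.242415 (none)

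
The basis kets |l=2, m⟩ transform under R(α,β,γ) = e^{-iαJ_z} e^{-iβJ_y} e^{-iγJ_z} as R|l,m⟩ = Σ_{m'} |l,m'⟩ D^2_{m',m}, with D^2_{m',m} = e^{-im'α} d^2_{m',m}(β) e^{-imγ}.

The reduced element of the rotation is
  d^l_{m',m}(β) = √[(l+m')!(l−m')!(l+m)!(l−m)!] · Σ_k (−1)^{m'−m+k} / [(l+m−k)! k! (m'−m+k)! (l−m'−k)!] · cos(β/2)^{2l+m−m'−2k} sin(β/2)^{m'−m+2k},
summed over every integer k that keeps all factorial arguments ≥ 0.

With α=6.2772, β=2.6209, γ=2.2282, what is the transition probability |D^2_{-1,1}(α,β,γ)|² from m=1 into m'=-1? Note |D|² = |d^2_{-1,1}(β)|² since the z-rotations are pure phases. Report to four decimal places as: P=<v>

First d^2_{-1,1}(β=2.6209), then the phase factors e^{-i(-1)α} and e^{-i(1)γ}:
c=cos(2.620900/2)=0.257415, s=sin(2.620900/2)=0.966301; N=√[1·6·6·1]=6.000000
k: max(0,(1)−(-1))=2 … min(2+(1),2−(-1))=3
  k=2: (−1)^0·6.0000/(2)·0.2574^2·0.9663^2 = +0.185616
  k=3: (−1)^1·6.0000/(6)·0.2574^0·0.9663^4 = -0.871866
d^2_{-1,1}(2.6209) = +0.185616 -0.871866 = -0.686250
|D^2_{-1,1}|² = |d^2_{-1,1}(β)|² = (-0.686250)² = 0.470939 (the z-rotation phases have unit modulus)

P=0.4709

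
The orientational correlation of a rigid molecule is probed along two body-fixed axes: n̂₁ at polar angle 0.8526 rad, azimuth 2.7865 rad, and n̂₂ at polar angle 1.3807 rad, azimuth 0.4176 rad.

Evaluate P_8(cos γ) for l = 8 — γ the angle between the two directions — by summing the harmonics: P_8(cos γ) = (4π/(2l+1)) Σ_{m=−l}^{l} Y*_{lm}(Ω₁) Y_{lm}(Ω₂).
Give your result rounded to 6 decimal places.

-0.262193

Addition theorem: P_8(cos γ) = (4π/17) Σ_m Y*_{lm}(Ω₁) Y_{lm}(Ω₂), m = −8…8:
  [-8]  conj(Y_{8,-8})(Ω₁) = -0.05088 - 0.01579j ; Y_{8,-8}(Ω₂) = -0.43685 + 0.08819j ; Δ = 0.02362 + 0.00241j
  [-7]  conj(Y_{8,-7})(Ω₁) = 0.14757 + 0.11357j ; Y_{8,-7}(Ω₂) = -0.33487 - 0.07432j ; Δ = -0.04098 - 0.04900j
  [-6]  conj(Y_{8,-6})(Ω₁) = -0.20020 - 0.31950j ; Y_{8,-6}(Ω₂) = 0.12611 + 0.09311j ; Δ = 0.00450 - 0.05893j
  [-5]  conj(Y_{8,-5})(Ω₁) = 0.09201 + 0.44326j ; Y_{8,-5}(Ω₂) = 0.17096 + 0.30054j ; Δ = -0.11749 + 0.10343j
  [-4]  conj(Y_{8,-4})(Ω₁) = 0.03144 - 0.20740j ; Y_{8,-4}(Ω₂) = -0.00483 - 0.04838j ; Δ = -0.01019 - 0.00052j
  [-3]  conj(Y_{8,-3})(Ω₁) = 0.11241 - 0.20309j ; Y_{8,-3}(Ω₂) = 0.10366 - 0.31492j ; Δ = -0.05231 - 0.05645j
  [-2]  conj(Y_{8,-2})(Ω₁) = -0.26525 + 0.22807j ; Y_{8,-2}(Ω₂) = 0.00051 - 0.00056j ; Δ = -0.00001 + 0.00026j
  [-1]  conj(Y_{8,-1})(Ω₁) = -0.07430 + 0.02755j ; Y_{8,-1}(Ω₂) = -0.29421 + 0.13054j ; Δ = 0.01826 - 0.01780j
  [+0]  conj(Y_{8,0})(Ω₁) = 0.36125 + 0.00000j ; Y_{8,0}(Ω₂) = -0.01534 + 0.00000j ; Δ = -0.00554 + 0.00000j
  [+1]  conj(Y_{8,1})(Ω₁) = 0.07430 + 0.02755j ; Y_{8,1}(Ω₂) = 0.29421 + 0.13054j ; Δ = 0.01826 + 0.01780j
  [+2]  conj(Y_{8,2})(Ω₁) = -0.26525 - 0.22807j ; Y_{8,2}(Ω₂) = 0.00051 + 0.00056j ; Δ = -0.00001 - 0.00026j
  [+3]  conj(Y_{8,3})(Ω₁) = -0.11241 - 0.20309j ; Y_{8,3}(Ω₂) = -0.10366 - 0.31492j ; Δ = -0.05231 + 0.05645j
  [+4]  conj(Y_{8,4})(Ω₁) = 0.03144 + 0.20740j ; Y_{8,4}(Ω₂) = -0.00483 + 0.04838j ; Δ = -0.01019 + 0.00052j
  [+5]  conj(Y_{8,5})(Ω₁) = -0.09201 + 0.44326j ; Y_{8,5}(Ω₂) = -0.17096 + 0.30054j ; Δ = -0.11749 - 0.10343j
  [+6]  conj(Y_{8,6})(Ω₁) = -0.20020 + 0.31950j ; Y_{8,6}(Ω₂) = 0.12611 - 0.09311j ; Δ = 0.00450 + 0.05893j
  [+7]  conj(Y_{8,7})(Ω₁) = -0.14757 + 0.11357j ; Y_{8,7}(Ω₂) = 0.33487 - 0.07432j ; Δ = -0.04098 + 0.04900j
  [+8]  conj(Y_{8,8})(Ω₁) = -0.05088 + 0.01579j ; Y_{8,8}(Ω₂) = -0.43685 - 0.08819j ; Δ = 0.02362 - 0.00241j
Accumulated sum -0.35470 + 0.00000j; after 4π/(2l+1) scaling, -0.26219 + 0.00000j ⇒ P_8 = -0.262193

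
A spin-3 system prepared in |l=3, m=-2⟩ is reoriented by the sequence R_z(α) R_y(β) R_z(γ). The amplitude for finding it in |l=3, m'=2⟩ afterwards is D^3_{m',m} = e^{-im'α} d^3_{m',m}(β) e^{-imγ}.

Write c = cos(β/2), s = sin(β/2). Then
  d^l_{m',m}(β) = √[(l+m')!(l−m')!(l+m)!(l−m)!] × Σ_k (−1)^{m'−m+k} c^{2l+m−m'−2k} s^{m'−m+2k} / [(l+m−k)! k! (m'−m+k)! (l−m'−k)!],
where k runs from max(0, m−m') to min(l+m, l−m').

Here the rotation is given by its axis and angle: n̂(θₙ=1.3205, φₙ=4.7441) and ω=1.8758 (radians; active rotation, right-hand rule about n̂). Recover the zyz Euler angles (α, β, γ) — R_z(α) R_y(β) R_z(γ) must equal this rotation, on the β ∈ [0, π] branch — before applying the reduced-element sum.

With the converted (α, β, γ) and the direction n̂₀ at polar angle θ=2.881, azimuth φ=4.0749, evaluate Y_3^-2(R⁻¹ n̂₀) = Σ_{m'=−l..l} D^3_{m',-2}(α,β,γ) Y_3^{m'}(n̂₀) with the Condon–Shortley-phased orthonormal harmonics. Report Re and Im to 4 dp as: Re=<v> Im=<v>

Axis–angle → zyz. n̂ = (sinθₙcosφₙ, sinθₙsinφₙ, cosθₙ) = (+0.030718, -0.968352, +0.247691), ω = 1.8758.
R = I cosω + sinω [n̂]ₓ + (1−cosω) n̂n̂ᵀ gives
  R = [-0.299070, -0.274937, -0.913765; +0.197581, +0.918999, -0.341179; +0.933552, -0.282579, -0.220522]
β = atan2(√(R₁₃²+R₂₃²), R₃₃) = 1.793146; α = atan2(R₂₃, R₁₃) mod 2π = 3.498940; γ = atan2(R₃₂, −R₃₁) mod 2π = 3.435518
Need the full column D^3_{m',-2} for m'=−3..3 at α=3.4989, β=1.7931, γ=3.4355.
cos(β/2)=0.624291, sin(β/2)=0.781192
d^3_{-3,-2}: single k=1 term ⇒ +0.181454;  D = +0.016145-0.180735i
d^3_{-2,-2}: k∈[0..1] ⇒ +0.059200 -0.463482 = -0.404282;  D = -0.107154-0.389823i
d^3_{-1,-2}: k∈[0..1] ⇒ -0.234257 +0.733608 = +0.499351;  D = -0.292412-0.404780i
d^3_{0,-2}: k∈[0..1] ⇒ +0.507719 -0.794998 = -0.287278;  D = -0.239054-0.159317i
d^3_{1,-2}: k∈[0..1] ⇒ -0.733608 +0.574349 = -0.159259;  D = +0.155047+0.036385i
d^3_{2,-2}: k∈[0..1] ⇒ +0.725730 -0.227273 = +0.498457;  D = +0.494453-0.063057i
d^3_{3,-2}: single k=0 term ⇒ -0.444889;  D = +0.393750-0.207093i
Y_3^{m'}(θ=2.881,φ=4.0749) and Σ D·Y over m':
  (+0.0161-0.1807i)·(+0.0067+0.0024i)  (-0.1072-0.3898i)·(+0.0191+0.0627i)  (-0.2924-0.4048i)·(-0.1818+0.2454i)  (-0.2391-0.1593i)·(-0.6015+0.0000i)  (+0.1550+0.0364i)·(+0.1818+0.2454i)  (+0.4945-0.0631i)·(+0.0191-0.0627i)  (+0.3937-0.2071i)·(-0.0067+0.0024i)
Y_3^-2(R⁻¹ n̂) = +0.341828+0.097085i

Re=0.3418 Im=0.0971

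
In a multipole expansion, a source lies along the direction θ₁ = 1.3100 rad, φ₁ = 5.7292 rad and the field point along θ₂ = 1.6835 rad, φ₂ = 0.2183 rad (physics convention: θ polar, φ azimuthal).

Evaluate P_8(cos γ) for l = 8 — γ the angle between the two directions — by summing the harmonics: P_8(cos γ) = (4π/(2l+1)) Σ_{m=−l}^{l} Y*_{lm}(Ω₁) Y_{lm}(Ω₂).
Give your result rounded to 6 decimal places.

0.311103

Expand P_8 via completeness: Σ_{m} conj(Y_{8,m}) at Ω₁ times Y_{8,m} at Ω₂ —
  [-8]  conj(Y_{8,-8})(Ω₁) = (-0.108364, 0.376128) ; Y_{8,-8}(Ω₂) = (-0.085577, -0.482309) ; Δ = (0.190683, 0.020077)
  [-7]  conj(Y_{8,-7})(Ω₁) = (-0.309606, 0.280607) ; Y_{8,-7}(Ω₂) = (-0.009466, 0.221566) ; Δ = (-0.059242, -0.071254)
  [-6]  conj(Y_{8,-6})(Ω₁) = (0.000813, -0.000150) ; Y_{8,-6}(Ω₂) = (-0.075754, 0.283630) ; Δ = (-0.000019, 0.000242)
  [-5]  conj(Y_{8,-5})(Ω₁) = (0.329415, 0.128400) ; Y_{8,-5}(Ω₂) = (0.114806, -0.220901) ; Δ = (0.066182, -0.058027)
  [-4]  conj(Y_{8,-4})(Ω₁) = (0.078233, 0.103954) ; Y_{8,-4}(Ω₂) = (0.144383, -0.172256) ; Δ = (0.029202, 0.001533)
  [-3]  conj(Y_{8,-3})(Ω₁) = (-0.026698, -0.292063) ; Y_{8,-3}(Ω₂) = (-0.204651, 0.157165) ; Δ = (0.051366, 0.055575)
  [-2]  conj(Y_{8,-2})(Ω₁) = (0.081194, -0.162722) ; Y_{8,-2}(Ω₂) = (-0.174655, 0.081500) ; Δ = (-0.000919, 0.035037)
  [-1]  conj(Y_{8,-1})(Ω₁) = (-0.222453, 0.137610) ; Y_{8,-1}(Ω₂) = (0.254791, -0.056522) ; Δ = (-0.048901, 0.047635)
  [+0]  conj(Y_{8,0})(Ω₁) = (-0.195764, -0.000000) ; Y_{8,0}(Ω₂) = (0.183076, 0.000000) ; Δ = (-0.035840, -0.000000)
  [+1]  conj(Y_{8,1})(Ω₁) = (0.222453, 0.137610) ; Y_{8,1}(Ω₂) = (-0.254791, -0.056522) ; Δ = (-0.048901, -0.047635)
  [+2]  conj(Y_{8,2})(Ω₁) = (0.081194, 0.162722) ; Y_{8,2}(Ω₂) = (-0.174655, -0.081500) ; Δ = (-0.000919, -0.035037)
  [+3]  conj(Y_{8,3})(Ω₁) = (0.026698, -0.292063) ; Y_{8,3}(Ω₂) = (0.204651, 0.157165) ; Δ = (0.051366, -0.055575)
  [+4]  conj(Y_{8,4})(Ω₁) = (0.078233, -0.103954) ; Y_{8,4}(Ω₂) = (0.144383, 0.172256) ; Δ = (0.029202, -0.001533)
  [+5]  conj(Y_{8,5})(Ω₁) = (-0.329415, 0.128400) ; Y_{8,5}(Ω₂) = (-0.114806, -0.220901) ; Δ = (0.066182, 0.058027)
  [+6]  conj(Y_{8,6})(Ω₁) = (0.000813, 0.000150) ; Y_{8,6}(Ω₂) = (-0.075754, -0.283630) ; Δ = (-0.000019, -0.000242)
  [+7]  conj(Y_{8,7})(Ω₁) = (0.309606, 0.280607) ; Y_{8,7}(Ω₂) = (0.009466, 0.221566) ; Δ = (-0.059242, 0.071254)
  [+8]  conj(Y_{8,8})(Ω₁) = (-0.108364, -0.376128) ; Y_{8,8}(Ω₂) = (-0.085577, 0.482309) ; Δ = (0.190683, -0.020077)
Σ over m = (0.420866, 0.000000); ×(4π/17) → (0.311103, 0.000000). Real part: 0.311103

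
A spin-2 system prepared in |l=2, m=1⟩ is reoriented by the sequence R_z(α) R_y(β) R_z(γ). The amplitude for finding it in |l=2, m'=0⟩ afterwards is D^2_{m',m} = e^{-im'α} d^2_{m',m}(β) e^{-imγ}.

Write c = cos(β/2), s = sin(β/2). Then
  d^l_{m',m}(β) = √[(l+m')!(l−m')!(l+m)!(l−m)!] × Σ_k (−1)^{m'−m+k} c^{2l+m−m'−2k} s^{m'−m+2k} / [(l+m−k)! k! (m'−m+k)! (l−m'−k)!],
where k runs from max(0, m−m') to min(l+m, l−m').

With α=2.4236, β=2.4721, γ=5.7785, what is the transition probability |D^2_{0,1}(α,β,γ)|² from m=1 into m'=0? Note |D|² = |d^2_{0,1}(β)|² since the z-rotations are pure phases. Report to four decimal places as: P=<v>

P=0.3552

D^2_{0,1}(2.4236,2.4721,5.7785) = e^{-i·0·2.4236}·d^2_{0,1}(2.4721)·e^{-i·1·5.7785}. Compute d first:
Half-angle: c=0.328530, s=0.944494. N=√(2·2·6·1)=4.898979
k∈{1,2} keeps every argument non-negative
  k=1: (−1)^0·4.8990/(2)·0.3285^3·0.9445^1 = +0.082035
  k=2: (−1)^1·4.8990/(2)·0.3285^1·0.9445^3 = -0.678027
d^2_{0,1}(2.4721) = +0.082035 -0.678027 = -0.595993
|D^2_{0,1}|² = |d^2_{0,1}(β)|² = (-0.595993)² = 0.355207 (the z-rotation phases have unit modulus)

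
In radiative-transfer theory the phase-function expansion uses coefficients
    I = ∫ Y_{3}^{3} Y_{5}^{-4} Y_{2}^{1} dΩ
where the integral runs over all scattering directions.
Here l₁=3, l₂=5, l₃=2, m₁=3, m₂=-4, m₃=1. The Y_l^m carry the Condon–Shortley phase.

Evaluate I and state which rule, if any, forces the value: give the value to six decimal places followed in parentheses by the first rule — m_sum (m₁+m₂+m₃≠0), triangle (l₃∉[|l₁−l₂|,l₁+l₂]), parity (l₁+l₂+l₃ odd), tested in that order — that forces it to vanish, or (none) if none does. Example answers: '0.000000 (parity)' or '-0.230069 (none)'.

Checks pass: Σm=0; 10 even; l₃=2∈[2,8].
(2·3+1)(2·5+1)(2·2+1) = 385
Δ: 6! 0! 4! / 11! → 1/2310
sum: t=3:−1/144 = -1/144
3j²(3 5 2; 0 0 0) = Δ·Π!·Σ² = 10/231  (sign -1)
sum: t=0:+1/4320 = 1/4320
3j²(3 5 2; 3 -4 1) = Δ·Π!·Σ² = 2/55  (sign -1)
combine: 4πI² = 385·10/231·2/55 = 20/33
take √, sign +1: I = 0.21961050
No selection rule forces the value: the integral is nonzero (none).

0.219610 (none)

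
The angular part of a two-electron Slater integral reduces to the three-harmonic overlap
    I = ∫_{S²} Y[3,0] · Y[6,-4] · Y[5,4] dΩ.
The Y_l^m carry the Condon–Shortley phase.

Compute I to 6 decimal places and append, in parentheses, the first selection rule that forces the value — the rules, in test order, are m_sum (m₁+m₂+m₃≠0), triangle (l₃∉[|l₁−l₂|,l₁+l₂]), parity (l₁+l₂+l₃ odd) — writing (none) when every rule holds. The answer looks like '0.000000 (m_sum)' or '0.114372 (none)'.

-0.139560 (none)

Rules hold: Σm=0, L=14 even, 3≤5≤9.
N = 7·13·11 = 1001
Δ = 4!·2!·8!/15! = 1/675675
Racah Σ t=1..3: t=1:−1/8640 t=2:+1/2304 t=3:−1/8640 = 7/34560
⇒ 3j(3 6 5; 0 0 0)² = 7/429, sgn -1
Racah Σ t=1..2: t=1:−1/60480 t=2:+1/161280 = -1/96768
⇒ 3j(3 6 5; 0 -4 4)² = 15/1001, sgn +1
4πI² = N·(3j₀)²·(3jₘ)² = 35/143
I = -1·√(0.244755/4π) = -0.13956004
No selection rule forces the value: the integral is nonzero (none).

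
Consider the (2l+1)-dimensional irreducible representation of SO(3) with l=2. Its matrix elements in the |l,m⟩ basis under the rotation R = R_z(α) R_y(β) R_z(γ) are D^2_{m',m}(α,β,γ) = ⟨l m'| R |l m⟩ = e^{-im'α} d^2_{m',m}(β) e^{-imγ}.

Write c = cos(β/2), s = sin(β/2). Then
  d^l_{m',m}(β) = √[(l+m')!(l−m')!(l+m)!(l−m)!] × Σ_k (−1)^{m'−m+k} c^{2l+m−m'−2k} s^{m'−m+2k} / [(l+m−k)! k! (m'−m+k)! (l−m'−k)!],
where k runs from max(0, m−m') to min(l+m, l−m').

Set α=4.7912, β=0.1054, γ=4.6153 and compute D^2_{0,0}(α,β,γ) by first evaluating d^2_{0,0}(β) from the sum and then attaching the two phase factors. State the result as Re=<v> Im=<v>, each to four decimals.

Re=0.9834 Im=0.0000

D^2_{0,0}(4.7912,0.1054,4.6153) = e^{-i·0·4.7912}·d^2_{0,0}(0.1054)·e^{-i·0·4.6153}. Compute d first:
c=cos(0.105400/2)=0.998612, s=sin(0.105400/2)=0.052676; N=√[2·2·2·2]=4.000000
k: max(0,(0)−(0))=0 … min(2+(0),2−(0))=2
  k=0: (−1)^0·4.0000/(4)·0.9986^4·0.0527^0 = +0.994458
  k=1: (−1)^1·4.0000/(1)·0.9986^2·0.0527^2 = -0.011068
  k=2: (−1)^2·4.0000/(4)·0.9986^0·0.0527^4 = +0.000008
d^2_{0,0}(0.1054) = +0.994458 -0.011068 +0.000008 = +0.983398
Attach z-rotation phases: D = e^{-i(0)(4.7912)}·(+0.983398)·e^{-i(0)(4.6153)} = +0.983398+0.000000i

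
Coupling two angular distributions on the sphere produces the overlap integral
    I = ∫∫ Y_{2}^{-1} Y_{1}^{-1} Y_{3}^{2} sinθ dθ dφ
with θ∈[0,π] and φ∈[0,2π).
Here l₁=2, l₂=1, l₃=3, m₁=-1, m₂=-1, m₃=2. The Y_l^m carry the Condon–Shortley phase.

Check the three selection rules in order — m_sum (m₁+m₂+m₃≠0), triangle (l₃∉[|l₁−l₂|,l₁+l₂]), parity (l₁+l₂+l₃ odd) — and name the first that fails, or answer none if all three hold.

none

azimuthal sum: -1 − 1 + 2 = 0  ✓
1 ≤ 3 ≤ 3 (triangle on l)  ✓
L = 2 + 1 + 3 = 6 (even)  ✓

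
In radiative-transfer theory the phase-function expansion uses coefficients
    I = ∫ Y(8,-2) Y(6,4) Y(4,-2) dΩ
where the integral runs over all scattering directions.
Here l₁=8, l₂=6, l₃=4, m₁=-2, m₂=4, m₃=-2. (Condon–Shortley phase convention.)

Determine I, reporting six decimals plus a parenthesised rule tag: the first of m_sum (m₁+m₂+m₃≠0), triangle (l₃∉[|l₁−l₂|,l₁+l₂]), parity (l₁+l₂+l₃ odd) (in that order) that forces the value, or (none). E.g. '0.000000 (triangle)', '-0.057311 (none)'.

-0.151443 (none)

Checks pass: Σm=0; 18 even; l₃=4∈[2,14].
(2·8+1)(2·6+1)(2·4+1) = 1989
Δ: 10! 6! 2! / 19! → 1/23279256
sum: t=4:+1/1658880 t=5:−1/518400 t=6:+1/1658880 = -1/1382400
3j²(8 6 4; 0 0 0) = Δ·Π!·Σ² = 504/46189  (sign -1)
sum: t=8:+1/7741440 t=9:−1/43545600 t=10:+1/5225472000 = 139/1306368000
3j²(8 6 4; -2 4 -2) = Δ·Π!·Σ² = 38642/2909907  (sign +1)
combine: 4πI² = 1989·504/46189·38642/2909907 = 2782224/9653501
take √, sign -1: I = -0.15144282
No selection rule forces the value: the integral is nonzero (none).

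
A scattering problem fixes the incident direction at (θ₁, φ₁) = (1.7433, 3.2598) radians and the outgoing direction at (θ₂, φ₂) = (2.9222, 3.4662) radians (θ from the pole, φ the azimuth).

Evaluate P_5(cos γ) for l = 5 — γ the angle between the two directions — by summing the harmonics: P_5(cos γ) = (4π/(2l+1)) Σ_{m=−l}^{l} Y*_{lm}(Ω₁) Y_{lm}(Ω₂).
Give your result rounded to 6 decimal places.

0.297585

Summing Y*_{l m}(θ₁,φ₁)·Y_{l m}(θ₂,φ₂) over m ∈ [−5, 5]; prefactor 4π/(2·5+1) = 1.142397:
  term(m=-5) = 0.00005 - 0.00008j   from Y*(Ω₁)=-0.35763 - 0.23999j, Y(Ω₂)=0.00001 + 0.00023j
  term(m=-4) = 0.00052 - 0.00056j   from Y*(Ω₁)=-0.21127 - 0.10807j, Y(Ω₂)=-0.00086 + 0.00310j
  term(m=-3) = -0.00535 + 0.00381j   from Y*(Ω₁)=0.22793 + 0.08440j, Y(Ω₂)=-0.01518 + 0.02234j
  term(m=-2) = -0.03432 + 0.01503j   from Y*(Ω₁)=0.25022 + 0.06028j, Y(Ω₂)=-0.11595 + 0.08800j
  term(m=-1) = 0.08764 - 0.01835j   from Y*(Ω₁)=-0.18979 - 0.02254j, Y(Ω₂)=-0.44401 + 0.14942j
  term(m=+0) = 0.16341 + 0.00000j   from Y*(Ω₁)=-0.26081 + 0.00000j, Y(Ω₂)=-0.62654 + 0.00000j
  term(m=+1) = 0.08764 + 0.01835j   from Y*(Ω₁)=0.18979 - 0.02254j, Y(Ω₂)=0.44401 + 0.14942j
  term(m=+2) = -0.03432 - 0.01503j   from Y*(Ω₁)=0.25022 - 0.06028j, Y(Ω₂)=-0.11595 - 0.08800j
  term(m=+3) = -0.00535 - 0.00381j   from Y*(Ω₁)=-0.22793 + 0.08440j, Y(Ω₂)=0.01518 + 0.02234j
  term(m=+4) = 0.00052 + 0.00056j   from Y*(Ω₁)=-0.21127 + 0.10807j, Y(Ω₂)=-0.00086 - 0.00310j
  term(m=+5) = 0.00005 + 0.00008j   from Y*(Ω₁)=0.35763 - 0.23999j, Y(Ω₂)=-0.00001 + 0.00023j
Σ over m = 0.26049 + 0.00000j; ×(4π/11) → 0.29758 + 0.00000j. Real part: 0.297585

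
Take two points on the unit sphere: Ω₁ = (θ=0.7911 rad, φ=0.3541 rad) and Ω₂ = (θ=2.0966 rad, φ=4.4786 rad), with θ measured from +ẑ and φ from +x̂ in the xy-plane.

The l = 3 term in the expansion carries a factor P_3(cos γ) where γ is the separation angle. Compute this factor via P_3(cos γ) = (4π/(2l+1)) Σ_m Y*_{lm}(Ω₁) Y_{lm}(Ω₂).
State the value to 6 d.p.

0.205374

Expand P_3 via completeness: Σ_{m} conj(Y_{3,m}) at Ω₁ times Y_{3,m} at Ω₂ —
  m=-3: Y*=0.07305 + 0.13106j  Y=0.17419 - 0.20624j  product 0.03975 + 0.00776j
  m=-2: Y*=0.27598 + 0.23635j  Y=0.34254 + 0.17296j  product 0.05366 + 0.12869j
  m=-1: Y*=0.31720 + 0.11726j  Y=-0.01681 + 0.07058j  product -0.01361 + 0.02042j
  m=+0: Y*=-0.13866 + 0.00000j  Y=0.32598 + 0.00000j  product -0.04520 + 0.00000j
  m=+1: Y*=-0.31720 + 0.11726j  Y=0.01681 + 0.07058j  product -0.01361 - 0.02042j
  m=+2: Y*=0.27598 - 0.23635j  Y=0.34254 - 0.17296j  product 0.05366 - 0.12869j
  m=+3: Y*=-0.07305 + 0.13106j  Y=-0.17419 - 0.20624j  product 0.03975 - 0.00776j
Accumulated sum 0.11440 - 0.00000j; after 4π/(2l+1) scaling, 0.20537 - 0.00000j ⇒ P_3 = 0.205374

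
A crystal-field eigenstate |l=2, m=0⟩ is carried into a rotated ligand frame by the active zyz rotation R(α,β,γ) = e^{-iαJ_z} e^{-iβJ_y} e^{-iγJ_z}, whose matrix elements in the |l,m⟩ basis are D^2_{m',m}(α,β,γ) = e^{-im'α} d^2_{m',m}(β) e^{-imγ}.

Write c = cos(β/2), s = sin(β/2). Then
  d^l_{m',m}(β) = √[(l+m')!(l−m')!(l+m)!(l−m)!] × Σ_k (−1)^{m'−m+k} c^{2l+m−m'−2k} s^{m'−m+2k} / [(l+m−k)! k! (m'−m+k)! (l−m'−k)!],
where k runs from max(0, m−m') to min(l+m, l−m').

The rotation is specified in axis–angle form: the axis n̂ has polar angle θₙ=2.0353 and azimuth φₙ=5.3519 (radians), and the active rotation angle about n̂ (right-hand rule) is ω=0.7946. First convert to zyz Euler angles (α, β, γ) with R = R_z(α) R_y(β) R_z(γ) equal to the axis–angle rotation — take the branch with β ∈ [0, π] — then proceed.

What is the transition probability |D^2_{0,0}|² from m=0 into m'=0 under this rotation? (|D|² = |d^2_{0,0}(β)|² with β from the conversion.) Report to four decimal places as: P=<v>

P=0.1354

Axis–angle → zyz. n̂ = (sinθₙcosφₙ, sinθₙsinφₙ, cosθₙ) = (+0.533568, -0.717370, -0.447979), ω = 0.7946.
R = I cosω + sinω [n̂]ₓ + (1−cosω) n̂n̂ᵀ gives
  R = [+0.785816, +0.205059, -0.583475; -0.434282, +0.854663, -0.284519; +0.440331, +0.476972, +0.760661]
β = atan2(√(R₁₃²+R₂₃²), R₃₃) = 0.706465; α = atan2(R₂₃, R₁₃) mod 2π = 3.595294; γ = atan2(R₃₂, −R₃₁) mod 2π = 2.316272
D^2_{0,0}(3.5953,0.7065,2.3163) = e^{-i·0·3.5953}·d^2_{0,0}(0.7065)·e^{-i·0·2.3163}. Compute d first:
c=cos(0.706465/2)=0.938259, s=sin(0.706465/2)=0.345933; N=√[2·2·2·2]=4.000000
Admissible k: 0..2 (factorial args all ≥0)
  k=0: (−1)^0·4.0000/(4)·0.9383^4·0.3459^0 = +0.774982
  k=1: (−1)^1·4.0000/(1)·0.9383^2·0.3459^2 = -0.421394
  k=2: (−1)^2·4.0000/(4)·0.9383^0·0.3459^4 = +0.014321
d^2_{0,0}(0.7065) = +0.774982 -0.421394 +0.014321 = +0.367909
|D^2_{0,0}|² = |d^2_{0,0}(β)|² = (+0.367909)² = 0.135357 (the z-rotation phases have unit modulus)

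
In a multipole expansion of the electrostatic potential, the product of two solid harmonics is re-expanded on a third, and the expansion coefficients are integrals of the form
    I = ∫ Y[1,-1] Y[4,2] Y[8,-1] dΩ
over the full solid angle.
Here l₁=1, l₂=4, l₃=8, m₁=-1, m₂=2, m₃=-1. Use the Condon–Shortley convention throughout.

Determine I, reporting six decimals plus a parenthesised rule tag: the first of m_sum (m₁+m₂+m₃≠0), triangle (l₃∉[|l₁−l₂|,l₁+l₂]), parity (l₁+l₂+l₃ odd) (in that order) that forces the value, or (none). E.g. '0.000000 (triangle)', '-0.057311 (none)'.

0.000000 (triangle)

l₃=8 ∉ [3,5] — triangle fails ⇒ I = 0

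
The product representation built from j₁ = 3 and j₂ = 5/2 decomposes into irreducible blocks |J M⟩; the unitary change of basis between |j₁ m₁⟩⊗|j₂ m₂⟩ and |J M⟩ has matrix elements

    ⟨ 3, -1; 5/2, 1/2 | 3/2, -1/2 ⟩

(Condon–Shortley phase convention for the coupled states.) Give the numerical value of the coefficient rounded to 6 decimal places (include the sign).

√[4·4!2!1!/8! · 2!4!3!2!1!2!] = √(192/35)
  +(−1)^2/∏(2,2,2,1,0,0)! = 1/8  (running 1/8)
  +(−1)^3/∏(3,1,1,0,1,1)! = -1/6  (running -1/24)
⟨..|..⟩ = √(192/35)·(-1/24) = -0.097590

−√(1/105) ≈ -0.097590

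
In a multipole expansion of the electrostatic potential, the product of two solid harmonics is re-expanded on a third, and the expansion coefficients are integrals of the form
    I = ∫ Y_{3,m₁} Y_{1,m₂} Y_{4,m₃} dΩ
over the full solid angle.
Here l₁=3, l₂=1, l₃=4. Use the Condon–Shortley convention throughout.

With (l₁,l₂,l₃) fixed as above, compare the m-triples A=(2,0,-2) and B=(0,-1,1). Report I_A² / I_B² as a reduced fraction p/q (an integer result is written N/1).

Shared (l₁,l₂,l₃)=(3,1,4): N and (l;000)² cancel in I_A²/I_B².
A: Δ = 0!·6!·2!/9! = 1/252; Racah Σ t=0..0: t=0:+1/120 = 1/120; ⇒ 3j(3 1 4; 2 0 -2)² = 1/21, sgn +1
B: Δ = 0!·6!·2!/9! = 1/252; Racah Σ t=0..0: t=0:+1/72 = 1/72; ⇒ 3j(3 1 4; 0 -1 1)² = 5/126, sgn -1
I_A²/I_B² = (1/21)/(5/126) = 6/5

6/5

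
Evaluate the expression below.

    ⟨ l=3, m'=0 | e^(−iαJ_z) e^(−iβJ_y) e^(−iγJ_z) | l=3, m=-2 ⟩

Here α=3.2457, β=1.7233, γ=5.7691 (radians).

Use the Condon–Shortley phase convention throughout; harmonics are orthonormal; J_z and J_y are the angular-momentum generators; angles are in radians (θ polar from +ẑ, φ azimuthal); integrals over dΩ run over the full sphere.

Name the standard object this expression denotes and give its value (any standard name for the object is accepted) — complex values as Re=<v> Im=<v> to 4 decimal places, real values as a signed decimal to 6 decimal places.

This is a Wigner D-matrix element — the rotation-matrix element ⟨l m'| R(α,β,γ) |l m⟩ in the angular-momentum basis.
D^3_{0,-2}(3.2457,1.7233,5.7691) = e^{-i·0·3.2457}·d^3_{0,-2}(1.7233)·e^{-i·-2·5.7691}. Compute d first:
Half-angle: c=0.651186, s=0.758918. N=√(6·6·1·120)=65.726707
Admissible k: 0..1 (factorial args all ≥0)
  k=0: (−1)^2·65.7267/(12)·0.6512^4·0.7589^2 = +0.567245
  k=1: (−1)^3·65.7267/(12)·0.6512^2·0.7589^4 = -0.770461
d^3_{0,-2}(1.7233) = +0.567245 -0.770461 = -0.203215
Attach z-rotation phases: D = e^{-i(0)(3.2457)}·(-0.203215)·e^{-i(-2)(5.7691)} = -0.104938+0.174025i

Wigner D-matrix element, Re=-0.1049 Im=0.1740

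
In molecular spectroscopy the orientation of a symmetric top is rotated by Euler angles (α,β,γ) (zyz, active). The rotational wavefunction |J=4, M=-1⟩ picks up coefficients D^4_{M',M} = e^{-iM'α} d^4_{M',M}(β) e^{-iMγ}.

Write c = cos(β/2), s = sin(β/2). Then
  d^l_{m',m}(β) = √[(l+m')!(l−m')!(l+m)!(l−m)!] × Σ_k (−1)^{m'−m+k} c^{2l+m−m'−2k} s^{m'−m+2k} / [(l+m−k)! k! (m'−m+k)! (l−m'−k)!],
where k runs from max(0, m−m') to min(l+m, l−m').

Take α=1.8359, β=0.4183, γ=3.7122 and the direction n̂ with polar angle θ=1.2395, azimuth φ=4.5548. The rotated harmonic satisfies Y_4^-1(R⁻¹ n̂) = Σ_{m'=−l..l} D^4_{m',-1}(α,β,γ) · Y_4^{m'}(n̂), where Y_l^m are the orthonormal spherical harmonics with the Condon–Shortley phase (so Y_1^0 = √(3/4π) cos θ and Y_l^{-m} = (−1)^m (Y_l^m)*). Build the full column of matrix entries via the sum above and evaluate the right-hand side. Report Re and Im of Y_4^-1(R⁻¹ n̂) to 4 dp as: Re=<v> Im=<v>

Re=0.0423 Im=0.0616

Need the full column D^4_{m',-1} for m'=−4..4 at α=1.8359, β=0.4183, γ=3.7122.
cos(β/2)=0.978208, sin(β/2)=0.207628
d^4_{-4,-1}: single k=3 term ⇒ +0.059994;  D = +0.003611-0.059886i
d^4_{-3,-1}: k∈[2..3] ⇒ +0.299799 -0.022511 = +0.277289;  D = -0.271489+0.056414i
d^4_{-2,-1}: k∈[1..3] ⇒ +0.754990 -0.170068 +0.005108 = +0.590029;  D = +0.267207+0.526056i
d^4_{-1,-1}: k∈[0..3] ⇒ +0.838395 -0.566568 +0.051050 -0.000767 = +0.322111;  D = +0.238933-0.216024i
d^4_{0,-1}: k∈[0..3] ⇒ -0.795829 +0.215121 -0.009692 +0.000073 = -0.590327;  D = +0.496803+0.318861i
d^4_{1,-1}: k∈[0..3] ⇒ +0.377712 -0.051050 +0.001150 -0.000003 = +0.327809;  D = -0.098596+0.312630i
d^4_{2,-1}: k∈[0..2] ⇒ -0.113379 +0.007662 -0.000069 = -0.105786;  D = -0.105700-0.004273i
d^4_{3,-1}: k∈[0..1] ⇒ +0.022511 -0.000608 = +0.021902;  D = -0.004880-0.021352i
d^4_{4,-1}: single k=0 term ⇒ -0.002703;  D = +0.002385-0.001272i
Y_4^{m'}(θ=1.2395,φ=4.5548) and Σ D·Y over m':
  (+0.0036-0.0599i)·(+0.2858+0.2086i)  (-0.2715+0.0564i)·(+0.1568-0.3065i)  (+0.2672+0.5261i)·(+0.0738+0.0241i)  (+0.2389-0.2160i)·(+0.0516-0.3247i)  (+0.4968+0.3189i)·(+0.0230+0.0000i)  (-0.0986+0.3126i)·(-0.0516-0.3247i)  (-0.1057-0.0043i)·(+0.0738-0.0241i)  (-0.0049-0.0214i)·(-0.1568-0.3065i)  (+0.0024-0.0013i)·(+0.2858-0.2086i)
Y_4^-1(R⁻¹ n̂) = +0.042279+0.061636i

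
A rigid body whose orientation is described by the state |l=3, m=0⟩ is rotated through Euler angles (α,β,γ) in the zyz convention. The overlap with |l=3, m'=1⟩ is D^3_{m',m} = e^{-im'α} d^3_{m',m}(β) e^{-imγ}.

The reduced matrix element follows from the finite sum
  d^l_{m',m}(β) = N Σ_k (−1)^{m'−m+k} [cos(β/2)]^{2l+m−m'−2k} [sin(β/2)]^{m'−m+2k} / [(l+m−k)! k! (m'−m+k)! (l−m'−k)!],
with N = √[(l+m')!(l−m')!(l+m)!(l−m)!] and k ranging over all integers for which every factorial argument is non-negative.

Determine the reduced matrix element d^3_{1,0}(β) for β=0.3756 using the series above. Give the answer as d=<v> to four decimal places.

d^3_{1,0}(β=0.3756) via the finite sum:
c=cos(0.375600/2)=0.982417, s=sin(0.375600/2)=0.186698; N=√[24·2·6·6]=41.569219
k: max(0,(0)−(1))=0 … min(3+(0),3−(1))=2
  k=0: (−1)^1·41.5692/(12)·0.9824^5·0.1867^1 = -0.591848
  k=1: (−1)^2·41.5692/(4)·0.9824^3·0.1867^3 = +0.064124
  k=2: (−1)^3·41.5692/(12)·0.9824^1·0.1867^5 = -0.000772
d^3_{1,0}(0.3756) = -0.591848 +0.064124 -0.000772 = -0.528497

d=-0.5285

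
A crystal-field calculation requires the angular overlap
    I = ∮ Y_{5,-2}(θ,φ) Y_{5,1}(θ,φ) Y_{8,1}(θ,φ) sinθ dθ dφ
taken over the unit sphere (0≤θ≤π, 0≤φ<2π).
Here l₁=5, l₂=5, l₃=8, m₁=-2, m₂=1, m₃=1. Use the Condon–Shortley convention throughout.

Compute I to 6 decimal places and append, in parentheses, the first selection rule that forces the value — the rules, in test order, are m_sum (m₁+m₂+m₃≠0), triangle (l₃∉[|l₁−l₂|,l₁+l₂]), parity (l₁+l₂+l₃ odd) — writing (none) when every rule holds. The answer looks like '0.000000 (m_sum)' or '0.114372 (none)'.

Checks pass: Σm=0; 18 even; l₃=8∈[0,10].
(2·5+1)(2·5+1)(2·8+1) = 2057
Δ: 2! 8! 8! / 19! → 1/37413090
sum: t=0:+1/1036800 t=1:−1/331776 t=2:+1/1036800 = -1/921600
3j²(5 5 8; 0 0 0) = Δ·Π!·Σ² = 490/46189  (sign -1)
sum: t=0:+1/14515200 t=1:−1/1036800 t=2:+1/829440 = 1/3225600
3j²(5 5 8; -2 1 1) = Δ·Π!·Σ² = 567/230945  (sign -1)
combine: 4πI² = 2057·490/46189·567/230945 = 55566/1037153
take √, sign +1: I = 0.06529474
No selection rule forces the value: the integral is nonzero (none).

0.065295 (none)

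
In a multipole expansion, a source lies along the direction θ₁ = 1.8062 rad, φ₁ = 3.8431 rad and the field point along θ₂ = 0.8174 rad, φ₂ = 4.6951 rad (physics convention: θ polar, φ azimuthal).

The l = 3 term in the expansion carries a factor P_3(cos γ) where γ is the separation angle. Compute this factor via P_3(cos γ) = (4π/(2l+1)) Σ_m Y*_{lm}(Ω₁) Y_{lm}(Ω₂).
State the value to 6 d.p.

Addition theorem: P_3(cos γ) = (4π/7) Σ_m Y*_{lm}(Ω₁) Y_{lm}(Ω₂), m = −3…3:
  m=-3: Y*=+0.195178-0.330288i  Y=+0.008393-0.161669i  product -0.051759-0.034326i
  m=-2: Y*=-0.037640-0.222232i  Y=-0.371717-0.012858i  product +0.011134+0.083091i
  m=-1: Y*=+0.174765+0.147653i  Y=-0.005461+0.315838i  product -0.047589+0.054391i
  m=+0: Y*=+0.237440-0.000000i  Y=-0.168471+0.000000i  product -0.040002+0.000000i
  m=+1: Y*=-0.174765+0.147653i  Y=+0.005461+0.315838i  product -0.047589-0.054391i
  m=+2: Y*=-0.037640+0.222232i  Y=-0.371717+0.012858i  product +0.011134-0.083091i
  m=+3: Y*=-0.195178-0.330288i  Y=-0.008393-0.161669i  product -0.051759+0.034326i
Σ over m = -0.216430-0.000000i; ×(4π/7) → -0.388534-0.000000i. Real part: -0.388534

-0.388534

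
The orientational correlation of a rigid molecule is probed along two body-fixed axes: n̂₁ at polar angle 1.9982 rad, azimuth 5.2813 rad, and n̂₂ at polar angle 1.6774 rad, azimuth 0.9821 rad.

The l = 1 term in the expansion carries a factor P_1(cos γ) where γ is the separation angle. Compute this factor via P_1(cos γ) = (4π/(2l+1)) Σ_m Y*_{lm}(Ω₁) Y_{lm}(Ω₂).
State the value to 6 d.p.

Addition theorem: P_1(cos γ) = (4π/3) Σ_m Y*_{lm}(Ω₁) Y_{lm}(Ω₂), m = −1…1:
  m=-1: Y*=0.16938 - 0.26489j  Y=0.19076 - 0.28570j  product -0.04337 - 0.09892j
  m=+0: Y*=-0.20253 + 0.00000j  Y=-0.05199 + 0.00000j  product 0.01053 + 0.00000j
  m=+1: Y*=-0.16938 - 0.26489j  Y=-0.19076 - 0.28570j  product -0.04337 + 0.09892j
Accumulated sum -0.07621 + 0.00000j; after 4π/(2l+1) scaling, -0.31923 + 0.00000j ⇒ P_1 = -0.319233

-0.319233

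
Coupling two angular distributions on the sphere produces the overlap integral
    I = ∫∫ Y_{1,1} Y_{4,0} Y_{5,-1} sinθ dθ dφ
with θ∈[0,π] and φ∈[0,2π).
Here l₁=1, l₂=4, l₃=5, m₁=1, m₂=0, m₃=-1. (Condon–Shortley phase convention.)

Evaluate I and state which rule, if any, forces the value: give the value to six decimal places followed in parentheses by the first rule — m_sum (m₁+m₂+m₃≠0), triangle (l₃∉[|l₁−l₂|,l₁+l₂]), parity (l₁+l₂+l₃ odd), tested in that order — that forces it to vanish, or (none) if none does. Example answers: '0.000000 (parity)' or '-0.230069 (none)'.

-0.190188 (none)

Checks pass: Σm=0; 10 even; l₃=5∈[3,5].
(2·1+1)(2·4+1)(2·5+1) = 297
Δ: 0! 2! 8! / 11! → 1/495
sum: t=0:+1/576 = 1/576
3j²(1 4 5; 0 0 0) = Δ·Π!·Σ² = 5/99  (sign -1)
sum: t=0:+1/1152 = 1/1152
3j²(1 4 5; 1 0 -1) = Δ·Π!·Σ² = 1/33  (sign +1)
combine: 4πI² = 297·5/99·1/33 = 5/11
take √, sign -1: I = -0.19018827
No selection rule forces the value: the integral is nonzero (none).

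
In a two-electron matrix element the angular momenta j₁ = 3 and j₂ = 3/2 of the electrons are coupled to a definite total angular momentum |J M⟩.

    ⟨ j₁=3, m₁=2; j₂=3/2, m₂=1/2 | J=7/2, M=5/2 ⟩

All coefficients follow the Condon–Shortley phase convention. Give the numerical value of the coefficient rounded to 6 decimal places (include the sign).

√[8·1!5!2!/9! · 5!1!2!1!6!1!] = √(6400/7)
  +(−1)^0/∏(0,1,1,2,4,0)! = 1/48  (running 1/48)
  +(−1)^1/∏(1,0,0,1,5,1)! = -1/120  (running 1/80)
⟨..|..⟩ = √(6400/7)·(1/80) = +0.377964

+0.377964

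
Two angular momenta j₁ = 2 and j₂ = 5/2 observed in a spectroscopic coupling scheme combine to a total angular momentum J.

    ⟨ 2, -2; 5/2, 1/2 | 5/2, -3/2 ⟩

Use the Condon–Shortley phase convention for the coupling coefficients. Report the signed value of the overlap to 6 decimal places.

triangle: 2!·2!·3!/8! = 24/40320
(j±m)!: 0!·4!·3!·2!·1!·4! = 6912
prefactor² = (2J+1)·Δ·N² = 864/35
  k=2: +1/(2!·0!·2!·1!·0!·2!) = 1/8
Σ = 1/8  ⇒  CG² = 864/35·(1/8)² = 27/70
CG = +√(27/70) = +0.621059

+0.621059  (= +√(27/70))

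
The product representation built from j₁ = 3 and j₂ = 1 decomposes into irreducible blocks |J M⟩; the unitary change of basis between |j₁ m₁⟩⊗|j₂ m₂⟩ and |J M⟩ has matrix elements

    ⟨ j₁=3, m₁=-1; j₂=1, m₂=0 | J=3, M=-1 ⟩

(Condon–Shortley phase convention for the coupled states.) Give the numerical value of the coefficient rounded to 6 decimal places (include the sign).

triangle: 1!·5!·1!/8! = 120/40320
(j±m)!: 2!·4!·1!·1!·2!·4! = 2304
prefactor² = (2J+1)·Δ·N² = 48
  k=0: +1/(0!·1!·4!·1!·1!·0!) = 1/24
  k=1: −1/(1!·0!·3!·0!·2!·1!) = -1/12
Σ = -1/24  ⇒  CG² = 48·(-1/24)² = 1/12
CG = −√(1/12) = -0.288675

-0.288675  (= −√(1/12))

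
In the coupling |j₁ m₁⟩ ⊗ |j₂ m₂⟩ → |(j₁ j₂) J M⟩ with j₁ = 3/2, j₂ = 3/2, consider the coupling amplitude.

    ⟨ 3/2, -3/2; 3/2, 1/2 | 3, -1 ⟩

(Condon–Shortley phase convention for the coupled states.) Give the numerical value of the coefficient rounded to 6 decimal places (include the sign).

√[7·0!3!3!/7! · 0!3!2!1!2!4!] = √(144/5)
  +(−1)^0/∏(0,0,3,2,0,1)! = 1/12  (running 1/12)
⟨..|..⟩ = √(144/5)·(1/12) = +0.447214

+√(1/5) ≈ +0.447214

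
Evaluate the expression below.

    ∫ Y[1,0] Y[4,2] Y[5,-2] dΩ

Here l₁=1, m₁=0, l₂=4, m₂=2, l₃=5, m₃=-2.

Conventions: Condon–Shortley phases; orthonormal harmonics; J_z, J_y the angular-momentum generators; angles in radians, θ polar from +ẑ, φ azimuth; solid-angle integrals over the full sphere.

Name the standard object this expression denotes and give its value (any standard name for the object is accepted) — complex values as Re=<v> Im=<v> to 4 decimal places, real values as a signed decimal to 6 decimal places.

Gaunt coefficient, +0.225034

This is a Gaunt coefficient — the integral of a triple product of spherical harmonics over the sphere.
m-sum 0 ✓  L=10 even ✓  3≤5≤5 ✓
Π(2lᵢ+1) = 3×9×11 = 297
triangle coeff Δ(1,4,5) = 1/495
Σ_t [0,0]: t=0:+1/576 = 1/576
(3j)²=5/99 [(1 4 5; 0 0 0)], sign=-1
Σ_t [0,0]: t=0:+1/1440 = 1/1440
(3j)²=7/165 [(1 4 5; 0 2 -2)], sign=-1
⇒ 4πI² = 7/11
I = (+1)√(7/11/(4π)) = 0.22503380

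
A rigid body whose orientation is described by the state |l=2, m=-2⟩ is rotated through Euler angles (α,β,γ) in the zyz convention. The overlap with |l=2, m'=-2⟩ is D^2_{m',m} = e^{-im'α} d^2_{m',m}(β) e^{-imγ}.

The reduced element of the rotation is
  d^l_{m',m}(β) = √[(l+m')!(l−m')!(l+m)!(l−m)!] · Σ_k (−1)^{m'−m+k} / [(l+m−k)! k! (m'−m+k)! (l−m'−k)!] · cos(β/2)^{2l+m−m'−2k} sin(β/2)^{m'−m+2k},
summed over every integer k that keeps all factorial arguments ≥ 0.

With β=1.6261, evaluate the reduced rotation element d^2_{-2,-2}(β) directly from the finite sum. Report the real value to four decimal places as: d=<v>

d^2_{-2,-2}(β=1.6261) via the finite sum:
c=cos(1.626100/2)=0.687286, s=sin(1.626100/2)=0.726387; N=√[1·24·1·24]=24.000000
k∈{0} keeps every argument non-negative
  k=0: (−1)^0·24.0000/(24)·0.6873^4·0.7264^0 = +0.223126
d^2_{-2,-2}(1.6261) = +0.223126

d=0.2231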